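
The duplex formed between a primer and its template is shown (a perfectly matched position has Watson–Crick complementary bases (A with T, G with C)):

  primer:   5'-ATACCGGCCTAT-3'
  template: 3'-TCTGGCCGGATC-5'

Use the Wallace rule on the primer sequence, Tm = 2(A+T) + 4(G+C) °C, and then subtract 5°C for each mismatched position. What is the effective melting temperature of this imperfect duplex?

26°C

Primer base counts: A=3, T=3, G=2, C=4 → A+T=6, G+C=6
Perfect-match Tm = 2(6) + 4(6) = 12 + 24 = 36°C
Mismatches (positions where the bases are not complementary): 2 (at positions 2, 12)
Effective Tm = 36 − 2×5 = 36 − 10 = 26°C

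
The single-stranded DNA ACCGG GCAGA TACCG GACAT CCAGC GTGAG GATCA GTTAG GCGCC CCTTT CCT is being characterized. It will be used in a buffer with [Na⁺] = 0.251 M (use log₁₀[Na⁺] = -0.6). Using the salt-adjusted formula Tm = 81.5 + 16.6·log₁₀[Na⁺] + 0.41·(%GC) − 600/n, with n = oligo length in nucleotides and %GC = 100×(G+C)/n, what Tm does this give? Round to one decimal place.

85.0°C

Length n = 53. Counting bases: C=17, T=10, A=11, G=15
G+C = 32, so %GC = 32/53 × 100 = 60.377%
Salt term: 16.6 × (-0.6) = -9.96
GC term: 0.41 × 60.377 = 24.755; length term: −600/53 = −11.321
Tm = 81.5 + (-9.96) + 24.755 − 11.321 = 84.974 → 85.0°C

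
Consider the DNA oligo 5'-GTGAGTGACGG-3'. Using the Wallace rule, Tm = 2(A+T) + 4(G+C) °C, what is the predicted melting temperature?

36°C

Scanning the sequence gives A=2, C=1, G=6, T=2.
So N_AT = 4 and N_GC = 7.
Tm = 2×4 + 4×7 = 36°C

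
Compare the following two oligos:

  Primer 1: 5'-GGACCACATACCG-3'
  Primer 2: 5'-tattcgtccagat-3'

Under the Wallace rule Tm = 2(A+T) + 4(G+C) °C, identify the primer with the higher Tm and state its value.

Primer 1, 42°C

Primer 1: A+T=5, G+C=8 → Tm = 2(5)+4(8) = 42°C
Primer 2: A+T=8, G+C=5 → Tm = 2(8)+4(5) = 36°C
42°C vs 36°C → primer 1 is higher.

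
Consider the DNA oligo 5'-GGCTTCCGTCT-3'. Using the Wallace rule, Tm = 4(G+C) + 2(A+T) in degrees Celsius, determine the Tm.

A=0, C=4, T=4, G=3
A+T = 4, G+C = 7
Tm = 2(4) + 4(7) = 8 + 28 = 36°C

36°C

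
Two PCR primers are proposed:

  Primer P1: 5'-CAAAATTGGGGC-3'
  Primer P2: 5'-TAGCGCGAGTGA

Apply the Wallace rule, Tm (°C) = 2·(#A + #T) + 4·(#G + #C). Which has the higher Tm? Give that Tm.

Primer P1: A+T=6, G+C=6 → Tm = 2(6)+4(6) = 36°C
Primer P2: A+T=5, G+C=7 → Tm = 2(5)+4(7) = 38°C
36°C vs 38°C → primer P2 is higher.

Primer P2, 38°C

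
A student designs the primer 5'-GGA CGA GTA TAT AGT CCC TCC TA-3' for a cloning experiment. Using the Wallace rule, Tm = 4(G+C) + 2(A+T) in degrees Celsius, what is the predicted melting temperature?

68°C

C=6, T=6, A=6, G=5
A+T = 12, G+C = 11
Tm = 2(12) + 4(11) = 24 + 44 = 68°C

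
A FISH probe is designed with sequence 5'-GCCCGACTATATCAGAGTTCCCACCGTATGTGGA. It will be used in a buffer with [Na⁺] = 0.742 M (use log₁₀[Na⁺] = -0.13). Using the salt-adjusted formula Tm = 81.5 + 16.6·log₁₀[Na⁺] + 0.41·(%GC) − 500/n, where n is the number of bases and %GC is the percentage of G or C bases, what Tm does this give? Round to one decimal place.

Length n = 34. A=8, C=10, T=8, G=8
G+C = 18, so %GC = 18/34 × 100 = 52.941%
Salt term: 16.6 × (-0.13) = -2.158
GC term: 0.41 × 52.941 = 21.706; length term: −500/34 = −14.706
Tm = 81.5 + (-2.158) + 21.706 − 14.706 = 86.342 → 86.3°C

86.3°C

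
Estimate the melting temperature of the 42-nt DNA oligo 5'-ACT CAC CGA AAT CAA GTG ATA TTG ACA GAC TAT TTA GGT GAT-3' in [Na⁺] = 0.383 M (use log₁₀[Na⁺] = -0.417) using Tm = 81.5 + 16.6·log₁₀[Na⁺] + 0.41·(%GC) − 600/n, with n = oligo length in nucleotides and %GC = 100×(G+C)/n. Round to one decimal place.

Length n = 42. Counting bases: A=15, T=12, C=7, G=8
G+C = 15, so %GC = 15/42 × 100 = 35.714%
Salt term: 16.6 × (-0.417) = -6.922
GC term: 0.41 × 35.714 = 14.643; length term: −600/42 = −14.286
Tm = 81.5 + (-6.922) + 14.643 − 14.286 = 74.935 → 74.9°C

74.9°C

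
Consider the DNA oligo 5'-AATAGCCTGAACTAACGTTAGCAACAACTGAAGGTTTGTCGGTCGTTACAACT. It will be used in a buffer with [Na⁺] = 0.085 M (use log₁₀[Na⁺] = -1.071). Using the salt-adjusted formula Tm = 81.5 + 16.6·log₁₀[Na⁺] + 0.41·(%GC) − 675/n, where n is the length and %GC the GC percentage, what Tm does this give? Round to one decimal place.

Length n = 53. Base counts: A=17, C=11, G=11, T=14
G+C = 22, so %GC = 22/53 × 100 = 41.509%
Salt term: 16.6 × (-1.071) = -17.779
GC term: 0.41 × 41.509 = 17.019; length term: −675/53 = −12.736
Tm = 81.5 + (-17.779) + 17.019 − 12.736 = 68.004 → 68.0°C

68.0°C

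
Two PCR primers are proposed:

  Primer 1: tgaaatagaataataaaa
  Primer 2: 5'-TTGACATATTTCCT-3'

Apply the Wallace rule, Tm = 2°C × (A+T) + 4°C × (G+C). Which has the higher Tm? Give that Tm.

Primer 1, 40°C

Primer 1: A+T=16, G+C=2 → Tm = 2(16)+4(2) = 40°C
Primer 2: A+T=10, G+C=4 → Tm = 2(10)+4(4) = 36°C
40°C vs 36°C → primer 1 is higher.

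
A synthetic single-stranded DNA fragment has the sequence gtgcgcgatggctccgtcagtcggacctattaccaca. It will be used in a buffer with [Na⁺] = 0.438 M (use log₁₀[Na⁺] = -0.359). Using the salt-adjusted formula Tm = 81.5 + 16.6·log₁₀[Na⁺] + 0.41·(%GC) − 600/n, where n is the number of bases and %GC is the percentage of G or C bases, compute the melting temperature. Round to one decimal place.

83.7°C

Length n = 37. Scanning the sequence gives T=8, G=10, A=7, C=12.
G+C = 22, so %GC = 22/37 × 100 = 59.459%
Salt term: 16.6 × (-0.359) = -5.959
GC term: 0.41 × 59.459 = 24.378; length term: −600/37 = −16.216
Tm = 81.5 + (-5.959) + 24.378 − 16.216 = 83.703 → 83.7°C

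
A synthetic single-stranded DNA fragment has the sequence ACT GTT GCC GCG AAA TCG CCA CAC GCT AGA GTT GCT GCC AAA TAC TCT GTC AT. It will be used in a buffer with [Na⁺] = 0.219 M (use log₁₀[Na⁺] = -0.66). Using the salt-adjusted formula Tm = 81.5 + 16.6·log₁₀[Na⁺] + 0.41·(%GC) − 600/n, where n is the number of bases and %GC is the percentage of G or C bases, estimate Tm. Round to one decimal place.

80.1°C

Length n = 53. G=11, C=16, T=13, A=13
G+C = 27, so %GC = 27/53 × 100 = 50.943%
Salt term: 16.6 × (-0.66) = -10.956
GC term: 0.41 × 50.943 = 20.887; length term: −600/53 = −11.321
Tm = 81.5 + (-10.956) + 20.887 − 11.321 = 80.11 → 80.1°C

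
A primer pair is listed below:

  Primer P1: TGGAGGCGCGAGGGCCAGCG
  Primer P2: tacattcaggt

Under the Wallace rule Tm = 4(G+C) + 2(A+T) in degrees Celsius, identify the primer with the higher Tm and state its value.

Primer P1: A+T=4, G+C=16 → Tm = 2(4)+4(16) = 72°C
Primer P2: A+T=7, G+C=4 → Tm = 2(7)+4(4) = 30°C
72°C vs 30°C → primer P1 is higher.

Primer P1, 72°C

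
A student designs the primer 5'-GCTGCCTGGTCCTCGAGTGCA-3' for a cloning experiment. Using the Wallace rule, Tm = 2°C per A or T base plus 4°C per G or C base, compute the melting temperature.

Base counts: T=5, A=2, G=7, C=7
So N_AT = 7 and N_GC = 14.
Tm = 2×7 + 4×14 = 70°C

70°C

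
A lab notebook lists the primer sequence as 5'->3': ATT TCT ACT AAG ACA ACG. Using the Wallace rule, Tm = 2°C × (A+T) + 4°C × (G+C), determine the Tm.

48°C

Scanning the sequence gives C=4, G=2, T=5, A=7.
AT pairs contribute 12, GC pairs contribute 6.
Tm = 2(12) + 4(6) = 24 + 24 = 48°C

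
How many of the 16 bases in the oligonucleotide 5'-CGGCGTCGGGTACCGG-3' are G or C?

13

Base counts: C=5, T=2, G=8, A=1
Total G or C: 8 + 5 = 13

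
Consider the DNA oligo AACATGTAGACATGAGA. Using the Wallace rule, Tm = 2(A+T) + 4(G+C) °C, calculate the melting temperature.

46°C

Counting bases: A=8, C=2, G=4, T=3
A+T = 11, G+C = 6
Tm = 2(11) + 4(6) = 22 + 24 = 46°C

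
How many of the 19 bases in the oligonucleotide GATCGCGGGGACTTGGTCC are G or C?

13

Counting bases: C=5, T=4, A=2, G=8
Total G or C: 8 + 5 = 13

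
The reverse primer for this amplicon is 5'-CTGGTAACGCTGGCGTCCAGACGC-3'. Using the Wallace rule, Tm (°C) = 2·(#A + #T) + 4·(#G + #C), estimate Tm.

80°C

Scanning the sequence gives A=4, C=8, G=8, T=4.
AT pairs contribute 8, GC pairs contribute 16.
Tm = 2(8) + 4(16) = 16 + 64 = 80°C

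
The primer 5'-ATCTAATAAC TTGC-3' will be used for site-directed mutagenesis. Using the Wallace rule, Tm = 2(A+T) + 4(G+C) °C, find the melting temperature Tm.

36°C

Counting bases: C=3, T=5, G=1, A=5
AT pairs contribute 10, GC pairs contribute 4.
Tm = 2×10 + 4×4 = 36°C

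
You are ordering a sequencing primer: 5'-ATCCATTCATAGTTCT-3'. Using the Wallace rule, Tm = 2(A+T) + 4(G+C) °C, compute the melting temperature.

Counting bases: G=1, C=4, A=4, T=7
AT pairs contribute 11, GC pairs contribute 5.
Tm = 2×11 + 4×5 = 42°C

42°C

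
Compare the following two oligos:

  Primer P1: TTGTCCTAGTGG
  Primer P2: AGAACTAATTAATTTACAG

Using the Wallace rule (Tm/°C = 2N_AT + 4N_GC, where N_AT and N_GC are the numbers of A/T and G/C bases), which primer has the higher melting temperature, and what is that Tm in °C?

Primer P1: A+T=6, G+C=6 → Tm = 2(6)+4(6) = 36°C
Primer P2: A+T=15, G+C=4 → Tm = 2(15)+4(4) = 46°C
36°C vs 46°C → primer P2 is higher.

Primer P2, 46°C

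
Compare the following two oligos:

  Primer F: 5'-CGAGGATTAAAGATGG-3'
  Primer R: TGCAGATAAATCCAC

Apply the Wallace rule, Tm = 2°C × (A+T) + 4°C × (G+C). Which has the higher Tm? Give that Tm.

Primer F, 46°C

Primer F: A+T=9, G+C=7 → Tm = 2(9)+4(7) = 46°C
Primer R: A+T=9, G+C=6 → Tm = 2(9)+4(6) = 42°C
46°C vs 42°C → primer F is higher.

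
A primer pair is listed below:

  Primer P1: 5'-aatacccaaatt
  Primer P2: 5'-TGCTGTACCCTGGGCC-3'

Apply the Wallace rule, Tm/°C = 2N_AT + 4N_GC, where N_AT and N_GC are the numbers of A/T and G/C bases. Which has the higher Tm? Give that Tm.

Primer P1: A+T=9, G+C=3 → Tm = 2(9)+4(3) = 30°C
Primer P2: A+T=5, G+C=11 → Tm = 2(5)+4(11) = 54°C
30°C vs 54°C → primer P2 is higher.

Primer P2, 54°C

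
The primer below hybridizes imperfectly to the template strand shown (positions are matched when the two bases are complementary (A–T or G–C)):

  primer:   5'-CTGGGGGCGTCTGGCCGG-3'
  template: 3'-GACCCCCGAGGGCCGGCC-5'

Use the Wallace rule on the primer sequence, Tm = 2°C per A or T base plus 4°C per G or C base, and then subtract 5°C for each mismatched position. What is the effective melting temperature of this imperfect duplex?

Primer base counts: A=0, T=3, G=10, C=5 → A+T=3, G+C=15
Perfect-match Tm = 2(3) + 4(15) = 6 + 60 = 66°C
Mismatches (positions where the bases are not complementary): 3 (at positions 9, 10, 12)
Effective Tm = 66 − 3×5 = 66 − 15 = 51°C

51°C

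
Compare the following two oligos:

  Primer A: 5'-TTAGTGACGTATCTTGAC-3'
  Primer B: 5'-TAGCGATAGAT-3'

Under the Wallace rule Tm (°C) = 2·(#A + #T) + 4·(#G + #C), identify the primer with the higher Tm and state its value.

Primer A: A+T=11, G+C=7 → Tm = 2(11)+4(7) = 50°C
Primer B: A+T=7, G+C=4 → Tm = 2(7)+4(4) = 30°C
50°C vs 30°C → primer A is higher.

Primer A, 50°C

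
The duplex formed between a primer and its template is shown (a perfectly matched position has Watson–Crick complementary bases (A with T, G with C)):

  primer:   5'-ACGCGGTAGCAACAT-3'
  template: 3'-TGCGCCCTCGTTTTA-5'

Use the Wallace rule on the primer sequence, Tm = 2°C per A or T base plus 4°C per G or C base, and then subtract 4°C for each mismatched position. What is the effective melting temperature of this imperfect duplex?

38°C

Primer base counts: A=5, T=2, G=4, C=4 → A+T=7, G+C=8
Perfect-match Tm = 2(7) + 4(8) = 14 + 32 = 46°C
Mismatches (positions where the bases are not complementary): 2 (at positions 7, 13)
Effective Tm = 46 − 2×4 = 46 − 8 = 38°C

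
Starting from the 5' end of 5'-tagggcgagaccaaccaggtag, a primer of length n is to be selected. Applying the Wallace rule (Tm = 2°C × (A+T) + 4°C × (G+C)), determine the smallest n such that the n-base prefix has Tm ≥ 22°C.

n = 7

First 6 bases: TAGGGC → Tm = 20°C (< 22°C)
First 7 bases: TAGGGCG → Tm = 24°C (≥ 22°C)
Since every base adds ≥2°C, Tm only increases with n, so the threshold is first crossed at n = 7.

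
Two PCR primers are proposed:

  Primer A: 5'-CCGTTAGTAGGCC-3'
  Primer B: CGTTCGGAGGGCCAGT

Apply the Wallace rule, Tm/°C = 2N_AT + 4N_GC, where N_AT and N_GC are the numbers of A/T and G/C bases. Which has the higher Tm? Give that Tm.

Primer A: A+T=5, G+C=8 → Tm = 2(5)+4(8) = 42°C
Primer B: A+T=5, G+C=11 → Tm = 2(5)+4(11) = 54°C
42°C vs 54°C → primer B is higher.

Primer B, 54°C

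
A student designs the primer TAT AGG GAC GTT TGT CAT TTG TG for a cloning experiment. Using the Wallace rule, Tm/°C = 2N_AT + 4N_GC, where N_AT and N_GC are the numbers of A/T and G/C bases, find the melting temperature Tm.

A=4, G=7, C=2, T=10
So N_AT = 14 and N_GC = 9.
Tm = 2(14) + 4(9) = 28 + 36 = 64°C

64°C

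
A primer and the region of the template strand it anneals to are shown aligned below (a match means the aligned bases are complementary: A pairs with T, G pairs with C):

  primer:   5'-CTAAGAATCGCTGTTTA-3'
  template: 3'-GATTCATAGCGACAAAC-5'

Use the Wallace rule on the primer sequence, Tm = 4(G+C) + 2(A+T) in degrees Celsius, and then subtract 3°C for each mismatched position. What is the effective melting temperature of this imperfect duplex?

Primer base counts: A=5, T=6, G=3, C=3 → A+T=11, G+C=6
Perfect-match Tm = 2(11) + 4(6) = 22 + 24 = 46°C
Mismatches (positions where the bases are not complementary): 2 (at positions 6, 17)
Effective Tm = 46 − 2×3 = 46 − 6 = 40°C

40°C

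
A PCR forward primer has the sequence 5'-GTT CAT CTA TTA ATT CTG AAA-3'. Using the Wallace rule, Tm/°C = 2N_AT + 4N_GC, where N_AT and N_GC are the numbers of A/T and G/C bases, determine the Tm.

52°C

Base counts: C=3, G=2, T=9, A=7
So N_AT = 16 and N_GC = 5.
Tm = 2×16 + 4×5 = 52°C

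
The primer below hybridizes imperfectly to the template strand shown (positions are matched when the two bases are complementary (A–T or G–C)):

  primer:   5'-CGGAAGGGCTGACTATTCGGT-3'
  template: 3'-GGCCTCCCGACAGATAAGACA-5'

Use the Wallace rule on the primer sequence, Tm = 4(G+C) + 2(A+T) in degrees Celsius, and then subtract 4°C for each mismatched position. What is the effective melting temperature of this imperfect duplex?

Primer base counts: A=4, T=5, G=8, C=4 → A+T=9, G+C=12
Perfect-match Tm = 2(9) + 4(12) = 18 + 48 = 66°C
Mismatches (positions where the bases are not complementary): 4 (at positions 2, 4, 12, 19)
Effective Tm = 66 − 4×4 = 66 − 16 = 50°C

50°C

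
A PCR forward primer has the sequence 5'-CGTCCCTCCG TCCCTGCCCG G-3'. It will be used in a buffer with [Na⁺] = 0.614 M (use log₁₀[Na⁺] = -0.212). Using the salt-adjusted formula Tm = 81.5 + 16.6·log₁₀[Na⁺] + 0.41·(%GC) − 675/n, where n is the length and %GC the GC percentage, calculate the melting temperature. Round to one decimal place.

79.0°C

Length n = 21. T=4, C=12, G=5, A=0
G+C = 17, so %GC = 17/21 × 100 = 80.952%
Salt term: 16.6 × (-0.212) = -3.519
GC term: 0.41 × 80.952 = 33.19; length term: −675/21 = −32.143
Tm = 81.5 + (-3.519) + 33.19 − 32.143 = 79.028 → 79.0°C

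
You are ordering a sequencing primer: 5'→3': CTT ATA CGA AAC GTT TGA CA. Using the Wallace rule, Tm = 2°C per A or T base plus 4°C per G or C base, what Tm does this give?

54°C

Scanning the sequence gives A=7, G=3, C=4, T=6.
AT pairs contribute 13, GC pairs contribute 7.
Tm = 4·7 + 2·13 = 28 + 26 = 54°C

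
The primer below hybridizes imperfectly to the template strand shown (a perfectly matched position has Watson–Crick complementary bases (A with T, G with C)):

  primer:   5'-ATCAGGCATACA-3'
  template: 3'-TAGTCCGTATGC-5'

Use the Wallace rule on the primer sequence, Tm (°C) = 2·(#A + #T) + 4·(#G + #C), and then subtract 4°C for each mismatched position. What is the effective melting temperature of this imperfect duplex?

Primer base counts: A=5, T=2, G=2, C=3 → A+T=7, G+C=5
Perfect-match Tm = 2(7) + 4(5) = 14 + 20 = 34°C
Mismatches (positions where the bases are not complementary): 1 (at position 12)
Effective Tm = 34 − 1×4 = 34 − 4 = 30°C

30°C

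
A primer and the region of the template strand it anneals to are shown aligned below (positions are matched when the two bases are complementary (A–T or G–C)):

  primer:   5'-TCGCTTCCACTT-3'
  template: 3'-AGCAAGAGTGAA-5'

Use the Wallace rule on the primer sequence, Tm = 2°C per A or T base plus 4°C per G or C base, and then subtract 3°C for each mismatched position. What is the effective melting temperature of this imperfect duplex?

27°C

Primer base counts: A=1, T=5, G=1, C=5 → A+T=6, G+C=6
Perfect-match Tm = 2(6) + 4(6) = 12 + 24 = 36°C
Mismatches (positions where the bases are not complementary): 3 (at positions 4, 6, 7)
Effective Tm = 36 − 3×3 = 36 − 9 = 27°C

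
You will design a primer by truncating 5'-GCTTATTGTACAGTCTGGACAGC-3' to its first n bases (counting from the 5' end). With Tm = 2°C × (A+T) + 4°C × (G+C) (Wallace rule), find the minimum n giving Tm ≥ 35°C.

n = 13

First 12 bases: GCTTATTGTACA → Tm = 32°C (< 35°C)
First 13 bases: GCTTATTGTACAG → Tm = 36°C (≥ 35°C)
Since every base adds ≥2°C, Tm only increases with n, so the threshold is first crossed at n = 13.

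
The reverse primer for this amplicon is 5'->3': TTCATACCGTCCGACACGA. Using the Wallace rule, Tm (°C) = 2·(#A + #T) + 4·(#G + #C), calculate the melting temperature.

58°C

A=5, T=4, C=7, G=3
So N_AT = 9 and N_GC = 10.
Tm = 2(9) + 4(10) = 18 + 40 = 58°C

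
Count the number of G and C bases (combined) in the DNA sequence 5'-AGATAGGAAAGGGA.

6

Counting bases: C=0, T=1, G=6, A=7
Total G or C: 6 + 0 = 6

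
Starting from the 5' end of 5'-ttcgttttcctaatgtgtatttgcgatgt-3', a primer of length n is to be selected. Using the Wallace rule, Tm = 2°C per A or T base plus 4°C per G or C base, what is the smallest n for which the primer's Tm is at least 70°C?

n = 26

First 25 bases: TTCGTTTTCCTAATGTGTATTTGCG → Tm = 68°C (< 70°C)
First 26 bases: TTCGTTTTCCTAATGTGTATTTGCGA → Tm = 70°C (≥ 70°C)
Since every base adds ≥2°C, Tm only increases with n, so the threshold is first crossed at n = 26.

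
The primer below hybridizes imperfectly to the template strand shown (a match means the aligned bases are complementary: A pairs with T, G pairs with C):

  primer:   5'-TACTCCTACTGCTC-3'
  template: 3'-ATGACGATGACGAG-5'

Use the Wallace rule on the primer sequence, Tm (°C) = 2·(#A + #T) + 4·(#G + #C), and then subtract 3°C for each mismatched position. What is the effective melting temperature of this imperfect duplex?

Primer base counts: A=2, T=5, G=1, C=6 → A+T=7, G+C=7
Perfect-match Tm = 2(7) + 4(7) = 14 + 28 = 42°C
Mismatches (positions where the bases are not complementary): 1 (at position 5)
Effective Tm = 42 − 1×3 = 42 − 3 = 39°C

39°C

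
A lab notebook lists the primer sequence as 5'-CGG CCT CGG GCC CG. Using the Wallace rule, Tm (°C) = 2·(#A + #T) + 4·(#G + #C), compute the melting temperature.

54°C

Base counts: T=1, G=6, A=0, C=7
So N_AT = 1 and N_GC = 13.
Tm = 4·13 + 2·1 = 52 + 2 = 54°C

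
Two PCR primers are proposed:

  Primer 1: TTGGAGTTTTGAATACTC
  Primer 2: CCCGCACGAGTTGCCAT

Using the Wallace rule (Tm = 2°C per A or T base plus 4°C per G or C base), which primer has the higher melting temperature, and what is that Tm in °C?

Primer 2, 56°C

Primer 1: A+T=12, G+C=6 → Tm = 2(12)+4(6) = 48°C
Primer 2: A+T=6, G+C=11 → Tm = 2(6)+4(11) = 56°C
48°C vs 56°C → primer 2 is higher.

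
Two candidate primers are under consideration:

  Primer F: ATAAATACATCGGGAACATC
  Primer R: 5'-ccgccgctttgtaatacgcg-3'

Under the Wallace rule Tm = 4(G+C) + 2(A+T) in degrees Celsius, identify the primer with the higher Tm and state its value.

Primer R, 64°C

Primer F: A+T=13, G+C=7 → Tm = 2(13)+4(7) = 54°C
Primer R: A+T=8, G+C=12 → Tm = 2(8)+4(12) = 64°C
54°C vs 64°C → primer R is higher.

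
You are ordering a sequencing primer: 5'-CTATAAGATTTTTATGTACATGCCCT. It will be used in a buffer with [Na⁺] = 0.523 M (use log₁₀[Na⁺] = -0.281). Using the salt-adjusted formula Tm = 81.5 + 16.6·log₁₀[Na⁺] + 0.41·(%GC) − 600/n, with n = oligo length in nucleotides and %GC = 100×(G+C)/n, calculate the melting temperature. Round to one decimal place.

Length n = 26. Counting bases: C=5, A=7, G=3, T=11
G+C = 8, so %GC = 8/26 × 100 = 30.769%
Salt term: 16.6 × (-0.281) = -4.665
GC term: 0.41 × 30.769 = 12.615; length term: −600/26 = −23.077
Tm = 81.5 + (-4.665) + 12.615 − 23.077 = 66.373 → 66.4°C

66.4°C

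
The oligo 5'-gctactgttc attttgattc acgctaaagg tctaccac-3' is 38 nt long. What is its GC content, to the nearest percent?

C=10, T=13, A=9, G=6
G+C = 6 + 10 = 16 out of 38 bases
%GC = 16/38 × 100 = 42.11% ≈ 42%

42%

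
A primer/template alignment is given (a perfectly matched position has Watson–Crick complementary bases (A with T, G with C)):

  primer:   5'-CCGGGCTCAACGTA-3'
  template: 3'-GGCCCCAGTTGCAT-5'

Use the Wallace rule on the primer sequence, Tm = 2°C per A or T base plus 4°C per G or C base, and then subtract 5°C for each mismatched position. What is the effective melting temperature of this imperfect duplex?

Primer base counts: A=3, T=2, G=4, C=5 → A+T=5, G+C=9
Perfect-match Tm = 2(5) + 4(9) = 10 + 36 = 46°C
Mismatches (positions where the bases are not complementary): 1 (at position 6)
Effective Tm = 46 − 1×5 = 46 − 5 = 41°C

41°C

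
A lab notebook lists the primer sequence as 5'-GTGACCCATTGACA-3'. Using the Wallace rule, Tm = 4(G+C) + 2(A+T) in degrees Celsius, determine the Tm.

42°C

Scanning the sequence gives G=3, A=4, T=3, C=4.
So N_AT = 7 and N_GC = 7.
Tm = 4·7 + 2·7 = 28 + 14 = 42°C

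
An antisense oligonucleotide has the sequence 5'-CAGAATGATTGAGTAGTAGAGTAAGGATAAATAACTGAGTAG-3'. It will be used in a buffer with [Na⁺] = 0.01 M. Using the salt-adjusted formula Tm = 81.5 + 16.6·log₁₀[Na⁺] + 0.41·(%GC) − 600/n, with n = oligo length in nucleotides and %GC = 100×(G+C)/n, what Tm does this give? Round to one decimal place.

Length n = 42. Counting bases: T=10, G=12, C=2, A=18
G+C = 14, so %GC = 14/42 × 100 = 33.333%
Salt term: 16.6 × (-2) = -33.2
GC term: 0.41 × 33.333 = 13.667; length term: −600/42 = −14.286
Tm = 81.5 + (-33.2) + 13.667 − 14.286 = 47.681 → 47.7°C

47.7°C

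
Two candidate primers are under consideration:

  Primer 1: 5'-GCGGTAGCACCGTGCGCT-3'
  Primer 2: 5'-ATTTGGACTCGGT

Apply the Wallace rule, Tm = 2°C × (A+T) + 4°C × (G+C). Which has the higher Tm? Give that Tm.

Primer 1: A+T=5, G+C=13 → Tm = 2(5)+4(13) = 62°C
Primer 2: A+T=7, G+C=6 → Tm = 2(7)+4(6) = 38°C
62°C vs 38°C → primer 1 is higher.

Primer 1, 62°C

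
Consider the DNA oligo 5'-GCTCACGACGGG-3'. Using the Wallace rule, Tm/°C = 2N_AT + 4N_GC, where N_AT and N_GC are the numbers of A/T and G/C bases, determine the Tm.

Counting bases: T=1, C=4, G=5, A=2
AT pairs contribute 3, GC pairs contribute 9.
Tm = 4·9 + 2·3 = 36 + 6 = 42°C

42°C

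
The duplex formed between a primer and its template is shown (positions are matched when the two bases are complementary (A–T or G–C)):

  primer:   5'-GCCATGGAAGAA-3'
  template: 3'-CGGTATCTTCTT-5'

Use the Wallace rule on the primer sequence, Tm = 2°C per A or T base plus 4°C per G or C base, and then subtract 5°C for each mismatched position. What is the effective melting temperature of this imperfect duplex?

Primer base counts: A=5, T=1, G=4, C=2 → A+T=6, G+C=6
Perfect-match Tm = 2(6) + 4(6) = 12 + 24 = 36°C
Mismatches (positions where the bases are not complementary): 1 (at position 6)
Effective Tm = 36 − 1×5 = 36 − 5 = 31°C

31°C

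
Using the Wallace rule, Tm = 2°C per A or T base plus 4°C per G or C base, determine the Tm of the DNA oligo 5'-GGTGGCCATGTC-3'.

Base counts: A=1, T=3, C=3, G=5
A+T = 4, G+C = 8
Tm = 2×4 + 4×8 = 40°C

40°C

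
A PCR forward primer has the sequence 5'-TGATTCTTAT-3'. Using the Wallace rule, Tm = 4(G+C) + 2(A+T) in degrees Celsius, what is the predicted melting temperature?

24°C

Base counts: G=1, T=6, C=1, A=2
A+T = 8, G+C = 2
Tm = 2(8) + 4(2) = 16 + 8 = 24°C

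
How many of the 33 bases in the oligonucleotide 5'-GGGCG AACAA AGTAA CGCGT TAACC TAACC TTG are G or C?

16

Base counts: T=6, C=8, G=8, A=11
Total G or C: 8 + 8 = 16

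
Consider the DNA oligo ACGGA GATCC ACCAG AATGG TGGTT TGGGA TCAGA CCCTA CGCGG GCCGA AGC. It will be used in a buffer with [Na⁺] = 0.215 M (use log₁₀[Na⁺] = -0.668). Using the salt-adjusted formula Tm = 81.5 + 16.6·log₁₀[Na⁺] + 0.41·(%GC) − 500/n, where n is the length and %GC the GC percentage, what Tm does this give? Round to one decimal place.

85.7°C

Length n = 53. Counting bases: G=18, T=8, A=13, C=14
G+C = 32, so %GC = 32/53 × 100 = 60.377%
Salt term: 16.6 × (-0.668) = -11.089
GC term: 0.41 × 60.377 = 24.755; length term: −500/53 = −9.434
Tm = 81.5 + (-11.089) + 24.755 − 9.434 = 85.732 → 85.7°C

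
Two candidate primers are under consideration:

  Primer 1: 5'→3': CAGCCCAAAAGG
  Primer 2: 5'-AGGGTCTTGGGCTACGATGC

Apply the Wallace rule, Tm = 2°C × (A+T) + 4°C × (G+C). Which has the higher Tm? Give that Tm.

Primer 2, 64°C

Primer 1: A+T=5, G+C=7 → Tm = 2(5)+4(7) = 38°C
Primer 2: A+T=8, G+C=12 → Tm = 2(8)+4(12) = 64°C
38°C vs 64°C → primer 2 is higher.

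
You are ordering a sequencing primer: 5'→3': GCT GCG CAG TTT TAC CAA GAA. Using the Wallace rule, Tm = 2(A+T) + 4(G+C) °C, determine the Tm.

Counting bases: A=6, C=5, G=5, T=5
AT pairs contribute 11, GC pairs contribute 10.
Tm = 4·10 + 2·11 = 40 + 22 = 62°C

62°C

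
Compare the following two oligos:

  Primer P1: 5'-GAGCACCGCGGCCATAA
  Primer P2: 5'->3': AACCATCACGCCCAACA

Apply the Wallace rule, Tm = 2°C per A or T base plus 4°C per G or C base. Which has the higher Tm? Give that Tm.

Primer P1: A+T=6, G+C=11 → Tm = 2(6)+4(11) = 56°C
Primer P2: A+T=8, G+C=9 → Tm = 2(8)+4(9) = 52°C
56°C vs 52°C → primer P1 is higher.

Primer P1, 56°C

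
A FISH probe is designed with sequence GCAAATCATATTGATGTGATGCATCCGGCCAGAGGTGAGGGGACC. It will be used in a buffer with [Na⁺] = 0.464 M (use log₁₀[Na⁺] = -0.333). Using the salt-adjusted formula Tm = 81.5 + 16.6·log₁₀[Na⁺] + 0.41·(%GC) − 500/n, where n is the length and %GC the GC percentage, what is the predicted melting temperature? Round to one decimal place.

Length n = 45. Counting bases: T=9, A=12, G=15, C=9
G+C = 24, so %GC = 24/45 × 100 = 53.333%
Salt term: 16.6 × (-0.333) = -5.528
GC term: 0.41 × 53.333 = 21.867; length term: −500/45 = −11.111
Tm = 81.5 + (-5.528) + 21.867 − 11.111 = 86.728 → 86.7°C

86.7°C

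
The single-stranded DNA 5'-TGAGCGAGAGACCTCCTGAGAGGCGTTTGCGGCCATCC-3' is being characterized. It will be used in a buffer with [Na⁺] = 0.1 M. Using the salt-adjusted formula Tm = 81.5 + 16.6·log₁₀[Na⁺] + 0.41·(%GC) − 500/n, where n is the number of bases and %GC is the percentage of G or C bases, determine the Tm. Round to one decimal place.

Length n = 38. Counting bases: T=7, G=13, A=7, C=11
G+C = 24, so %GC = 24/38 × 100 = 63.158%
Salt term: 16.6 × (-1) = -16.6
GC term: 0.41 × 63.158 = 25.895; length term: −500/38 = −13.158
Tm = 81.5 + (-16.6) + 25.895 − 13.158 = 77.637 → 77.6°C

77.6°C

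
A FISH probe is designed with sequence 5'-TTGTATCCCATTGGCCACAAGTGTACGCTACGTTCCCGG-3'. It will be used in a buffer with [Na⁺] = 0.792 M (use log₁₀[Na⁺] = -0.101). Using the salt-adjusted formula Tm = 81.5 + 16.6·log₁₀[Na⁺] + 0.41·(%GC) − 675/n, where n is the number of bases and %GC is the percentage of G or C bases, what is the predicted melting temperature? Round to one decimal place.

84.6°C

Length n = 39. Scanning the sequence gives A=7, C=12, G=9, T=11.
G+C = 21, so %GC = 21/39 × 100 = 53.846%
Salt term: 16.6 × (-0.101) = -1.677
GC term: 0.41 × 53.846 = 22.077; length term: −675/39 = −17.308
Tm = 81.5 + (-1.677) + 22.077 − 17.308 = 84.592 → 84.6°C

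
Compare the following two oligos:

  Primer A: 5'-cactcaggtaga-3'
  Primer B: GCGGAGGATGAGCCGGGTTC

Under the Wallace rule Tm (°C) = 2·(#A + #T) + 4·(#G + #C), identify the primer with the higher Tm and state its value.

Primer B, 68°C

Primer A: A+T=6, G+C=6 → Tm = 2(6)+4(6) = 36°C
Primer B: A+T=6, G+C=14 → Tm = 2(6)+4(14) = 68°C
36°C vs 68°C → primer B is higher.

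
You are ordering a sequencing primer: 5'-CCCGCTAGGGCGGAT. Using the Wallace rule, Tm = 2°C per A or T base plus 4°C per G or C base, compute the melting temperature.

52°C

Base counts: C=5, A=2, T=2, G=6
AT pairs contribute 4, GC pairs contribute 11.
Tm = 2×4 + 4×11 = 52°C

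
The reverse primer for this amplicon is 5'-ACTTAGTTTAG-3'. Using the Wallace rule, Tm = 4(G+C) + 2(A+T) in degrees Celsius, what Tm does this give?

Counting bases: C=1, G=2, A=3, T=5
AT pairs contribute 8, GC pairs contribute 3.
Tm = 2(8) + 4(3) = 16 + 12 = 28°C

28°C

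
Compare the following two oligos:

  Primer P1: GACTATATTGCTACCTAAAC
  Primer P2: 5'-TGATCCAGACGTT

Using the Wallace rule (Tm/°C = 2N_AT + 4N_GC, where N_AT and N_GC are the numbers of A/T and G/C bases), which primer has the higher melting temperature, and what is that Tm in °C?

Primer P1: A+T=13, G+C=7 → Tm = 2(13)+4(7) = 54°C
Primer P2: A+T=7, G+C=6 → Tm = 2(7)+4(6) = 38°C
54°C vs 38°C → primer P1 is higher.

Primer P1, 54°C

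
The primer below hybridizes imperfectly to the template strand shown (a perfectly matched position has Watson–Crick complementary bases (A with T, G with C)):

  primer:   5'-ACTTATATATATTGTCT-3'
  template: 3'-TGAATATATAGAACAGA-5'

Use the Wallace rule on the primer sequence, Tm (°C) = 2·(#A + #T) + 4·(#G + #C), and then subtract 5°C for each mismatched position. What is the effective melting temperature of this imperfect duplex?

35°C

Primer base counts: A=5, T=9, G=1, C=2 → A+T=14, G+C=3
Perfect-match Tm = 2(14) + 4(3) = 28 + 12 = 40°C
Mismatches (positions where the bases are not complementary): 1 (at position 11)
Effective Tm = 40 − 1×5 = 40 − 5 = 35°C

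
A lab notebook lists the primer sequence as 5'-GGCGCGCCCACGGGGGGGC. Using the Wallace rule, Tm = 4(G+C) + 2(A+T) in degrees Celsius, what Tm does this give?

Scanning the sequence gives G=11, A=1, T=0, C=7.
So N_AT = 1 and N_GC = 18.
Tm = 4·18 + 2·1 = 72 + 2 = 74°C

74°C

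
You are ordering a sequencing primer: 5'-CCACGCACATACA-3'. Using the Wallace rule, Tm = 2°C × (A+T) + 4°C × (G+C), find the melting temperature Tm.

40°C

Base counts: A=5, G=1, C=6, T=1
So N_AT = 6 and N_GC = 7.
Tm = 4·7 + 2·6 = 28 + 12 = 40°C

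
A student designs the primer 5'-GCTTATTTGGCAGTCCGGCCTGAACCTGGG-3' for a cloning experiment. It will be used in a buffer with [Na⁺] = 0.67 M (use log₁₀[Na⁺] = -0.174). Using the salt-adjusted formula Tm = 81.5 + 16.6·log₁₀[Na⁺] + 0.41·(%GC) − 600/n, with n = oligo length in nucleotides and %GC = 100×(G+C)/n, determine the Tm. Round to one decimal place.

83.2°C

Length n = 30. Scanning the sequence gives G=10, A=4, C=8, T=8.
G+C = 18, so %GC = 18/30 × 100 = 60%
Salt term: 16.6 × (-0.174) = -2.888
GC term: 0.41 × 60 = 24.6; length term: −600/30 = −20
Tm = 81.5 + (-2.888) + 24.6 − 20 = 83.212 → 83.2°C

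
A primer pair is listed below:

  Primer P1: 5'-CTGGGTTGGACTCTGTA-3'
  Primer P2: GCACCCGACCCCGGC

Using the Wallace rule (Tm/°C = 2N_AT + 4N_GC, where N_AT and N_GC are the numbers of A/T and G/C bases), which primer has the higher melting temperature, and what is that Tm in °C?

Primer P1: A+T=8, G+C=9 → Tm = 2(8)+4(9) = 52°C
Primer P2: A+T=2, G+C=13 → Tm = 2(2)+4(13) = 56°C
52°C vs 56°C → primer P2 is higher.

Primer P2, 56°C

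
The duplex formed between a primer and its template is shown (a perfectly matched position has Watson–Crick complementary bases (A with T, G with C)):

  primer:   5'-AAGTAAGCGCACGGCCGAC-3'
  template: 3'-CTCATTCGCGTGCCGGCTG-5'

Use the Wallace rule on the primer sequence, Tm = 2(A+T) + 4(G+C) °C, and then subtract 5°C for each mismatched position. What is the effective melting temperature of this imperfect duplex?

57°C

Primer base counts: A=6, T=1, G=6, C=6 → A+T=7, G+C=12
Perfect-match Tm = 2(7) + 4(12) = 14 + 48 = 62°C
Mismatches (positions where the bases are not complementary): 1 (at position 1)
Effective Tm = 62 − 1×5 = 62 − 5 = 57°C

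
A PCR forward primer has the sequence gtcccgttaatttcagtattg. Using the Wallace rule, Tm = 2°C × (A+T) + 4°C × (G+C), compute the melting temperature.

Scanning the sequence gives G=4, T=9, C=4, A=4.
A+T = 13, G+C = 8
Tm = 2(13) + 4(8) = 26 + 32 = 58°C

58°C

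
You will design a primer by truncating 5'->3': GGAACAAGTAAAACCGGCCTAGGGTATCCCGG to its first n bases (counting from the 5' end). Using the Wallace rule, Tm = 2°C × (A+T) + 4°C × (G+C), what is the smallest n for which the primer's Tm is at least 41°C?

n = 15

First 14 bases: GGAACAAGTAAAAC → Tm = 38°C (< 41°C)
First 15 bases: GGAACAAGTAAAACC → Tm = 42°C (≥ 41°C)
Each additional base adds 2°C (A/T) or 4°C (G/C), so Tm is non-decreasing in n; n = 15 is the first length to reach 41°C.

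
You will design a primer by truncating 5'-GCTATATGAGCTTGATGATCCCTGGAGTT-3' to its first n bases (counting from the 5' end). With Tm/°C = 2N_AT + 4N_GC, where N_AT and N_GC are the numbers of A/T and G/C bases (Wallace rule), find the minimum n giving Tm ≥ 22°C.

n = 8

First 7 bases: GCTATAT → Tm = 18°C (< 22°C)
First 8 bases: GCTATATG → Tm = 22°C (≥ 22°C)
Each additional base adds 2°C (A/T) or 4°C (G/C), so Tm is non-decreasing in n; n = 8 is the first length to reach 22°C.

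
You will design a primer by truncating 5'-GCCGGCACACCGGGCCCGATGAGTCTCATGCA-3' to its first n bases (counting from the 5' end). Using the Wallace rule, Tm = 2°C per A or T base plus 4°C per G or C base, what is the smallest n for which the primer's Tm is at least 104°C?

n = 31

First 30 bases: GCCGGCACACCGGGCCCGATGAGTCTCATG → Tm = 102°C (< 104°C)
First 31 bases: GCCGGCACACCGGGCCCGATGAGTCTCATGC → Tm = 106°C (≥ 104°C)
Since every base adds ≥2°C, Tm only increases with n, so the threshold is first crossed at n = 31.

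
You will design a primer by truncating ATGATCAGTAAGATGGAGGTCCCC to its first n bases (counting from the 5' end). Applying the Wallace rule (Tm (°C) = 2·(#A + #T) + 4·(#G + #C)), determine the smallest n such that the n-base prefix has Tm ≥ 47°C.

First 17 bases: ATGATCAGTAAGATGGA → Tm = 46°C (< 47°C)
First 18 bases: ATGATCAGTAAGATGGAG → Tm = 50°C (≥ 47°C)
Since every base adds ≥2°C, Tm only increases with n, so the threshold is first crossed at n = 18.

n = 18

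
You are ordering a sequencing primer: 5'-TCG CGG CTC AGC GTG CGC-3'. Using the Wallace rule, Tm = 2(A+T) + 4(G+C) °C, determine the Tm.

64°C

Counting bases: G=7, C=7, A=1, T=3
So N_AT = 4 and N_GC = 14.
Tm = 2×4 + 4×14 = 64°C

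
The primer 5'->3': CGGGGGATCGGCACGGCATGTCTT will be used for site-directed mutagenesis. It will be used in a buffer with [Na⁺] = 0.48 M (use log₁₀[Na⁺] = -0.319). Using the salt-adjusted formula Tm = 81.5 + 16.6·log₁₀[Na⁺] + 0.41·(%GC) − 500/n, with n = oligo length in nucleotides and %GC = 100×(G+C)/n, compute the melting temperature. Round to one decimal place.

82.7°C

Length n = 24. Counting bases: A=3, G=10, C=6, T=5
G+C = 16, so %GC = 16/24 × 100 = 66.667%
Salt term: 16.6 × (-0.319) = -5.295
GC term: 0.41 × 66.667 = 27.333; length term: −500/24 = −20.833
Tm = 81.5 + (-5.295) + 27.333 − 20.833 = 82.705 → 82.7°C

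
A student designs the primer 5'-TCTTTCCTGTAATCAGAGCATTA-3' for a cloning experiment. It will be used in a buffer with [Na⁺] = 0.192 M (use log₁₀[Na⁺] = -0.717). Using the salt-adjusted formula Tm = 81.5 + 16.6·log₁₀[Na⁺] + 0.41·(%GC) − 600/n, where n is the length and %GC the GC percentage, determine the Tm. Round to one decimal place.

57.8°C

Length n = 23. C=5, A=6, T=9, G=3
G+C = 8, so %GC = 8/23 × 100 = 34.783%
Salt term: 16.6 × (-0.717) = -11.902
GC term: 0.41 × 34.783 = 14.261; length term: −600/23 = −26.087
Tm = 81.5 + (-11.902) + 14.261 − 26.087 = 57.772 → 57.8°C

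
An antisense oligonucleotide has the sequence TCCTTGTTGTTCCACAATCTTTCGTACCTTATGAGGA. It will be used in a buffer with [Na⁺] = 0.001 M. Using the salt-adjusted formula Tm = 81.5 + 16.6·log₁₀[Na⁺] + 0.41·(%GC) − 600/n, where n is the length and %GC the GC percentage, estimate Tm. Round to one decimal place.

32.1°C

Length n = 37. Base counts: T=15, G=6, A=7, C=9
G+C = 15, so %GC = 15/37 × 100 = 40.541%
Salt term: 16.6 × (-3) = -49.8
GC term: 0.41 × 40.541 = 16.622; length term: −600/37 = −16.216
Tm = 81.5 + (-49.8) + 16.622 − 16.216 = 32.106 → 32.1°C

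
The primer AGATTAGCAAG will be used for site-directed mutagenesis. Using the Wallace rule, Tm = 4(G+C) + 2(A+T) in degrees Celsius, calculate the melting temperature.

Base counts: G=3, A=5, T=2, C=1
AT pairs contribute 7, GC pairs contribute 4.
Tm = 2×7 + 4×4 = 30°C

30°C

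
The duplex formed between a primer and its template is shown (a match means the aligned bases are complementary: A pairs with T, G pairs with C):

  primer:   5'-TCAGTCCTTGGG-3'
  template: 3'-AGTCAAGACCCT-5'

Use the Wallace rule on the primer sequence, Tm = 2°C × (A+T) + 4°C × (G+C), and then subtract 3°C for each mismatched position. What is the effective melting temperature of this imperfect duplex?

Primer base counts: A=1, T=4, G=4, C=3 → A+T=5, G+C=7
Perfect-match Tm = 2(5) + 4(7) = 10 + 28 = 38°C
Mismatches (positions where the bases are not complementary): 3 (at positions 6, 9, 12)
Effective Tm = 38 − 3×3 = 38 − 9 = 29°C

29°C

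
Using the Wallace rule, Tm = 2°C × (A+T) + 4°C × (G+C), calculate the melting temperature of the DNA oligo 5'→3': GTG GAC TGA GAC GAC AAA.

A=7, G=6, T=2, C=3
So N_AT = 9 and N_GC = 9.
Tm = 2×9 + 4×9 = 54°C

54°C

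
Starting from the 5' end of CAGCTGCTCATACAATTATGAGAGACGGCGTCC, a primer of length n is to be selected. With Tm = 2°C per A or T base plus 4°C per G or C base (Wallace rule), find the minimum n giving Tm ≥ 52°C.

First 18 bases: CAGCTGCTCATACAATTA → Tm = 50°C (< 52°C)
First 19 bases: CAGCTGCTCATACAATTAT → Tm = 52°C (≥ 52°C)
Each additional base adds 2°C (A/T) or 4°C (G/C), so Tm is non-decreasing in n; n = 19 is the first length to reach 52°C.

n = 19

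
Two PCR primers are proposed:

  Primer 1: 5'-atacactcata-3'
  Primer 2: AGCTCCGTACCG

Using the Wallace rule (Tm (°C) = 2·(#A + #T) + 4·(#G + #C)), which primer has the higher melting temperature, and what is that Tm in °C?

Primer 2, 40°C

Primer 1: A+T=8, G+C=3 → Tm = 2(8)+4(3) = 28°C
Primer 2: A+T=4, G+C=8 → Tm = 2(4)+4(8) = 40°C
28°C vs 40°C → primer 2 is higher.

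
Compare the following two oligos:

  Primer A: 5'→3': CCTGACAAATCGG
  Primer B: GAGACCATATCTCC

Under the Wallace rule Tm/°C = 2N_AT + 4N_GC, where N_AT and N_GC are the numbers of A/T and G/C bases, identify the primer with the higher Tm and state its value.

Primer A: A+T=6, G+C=7 → Tm = 2(6)+4(7) = 40°C
Primer B: A+T=7, G+C=7 → Tm = 2(7)+4(7) = 42°C
40°C vs 42°C → primer B is higher.

Primer B, 42°C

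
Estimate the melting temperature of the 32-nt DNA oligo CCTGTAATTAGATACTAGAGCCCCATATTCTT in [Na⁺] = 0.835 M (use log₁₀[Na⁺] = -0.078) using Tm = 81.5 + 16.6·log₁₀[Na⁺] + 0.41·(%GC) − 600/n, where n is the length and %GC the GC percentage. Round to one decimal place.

76.8°C

Length n = 32. C=8, A=9, T=11, G=4
G+C = 12, so %GC = 12/32 × 100 = 37.5%
Salt term: 16.6 × (-0.078) = -1.295
GC term: 0.41 × 37.5 = 15.375; length term: −600/32 = −18.75
Tm = 81.5 + (-1.295) + 15.375 − 18.75 = 76.83 → 76.8°C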